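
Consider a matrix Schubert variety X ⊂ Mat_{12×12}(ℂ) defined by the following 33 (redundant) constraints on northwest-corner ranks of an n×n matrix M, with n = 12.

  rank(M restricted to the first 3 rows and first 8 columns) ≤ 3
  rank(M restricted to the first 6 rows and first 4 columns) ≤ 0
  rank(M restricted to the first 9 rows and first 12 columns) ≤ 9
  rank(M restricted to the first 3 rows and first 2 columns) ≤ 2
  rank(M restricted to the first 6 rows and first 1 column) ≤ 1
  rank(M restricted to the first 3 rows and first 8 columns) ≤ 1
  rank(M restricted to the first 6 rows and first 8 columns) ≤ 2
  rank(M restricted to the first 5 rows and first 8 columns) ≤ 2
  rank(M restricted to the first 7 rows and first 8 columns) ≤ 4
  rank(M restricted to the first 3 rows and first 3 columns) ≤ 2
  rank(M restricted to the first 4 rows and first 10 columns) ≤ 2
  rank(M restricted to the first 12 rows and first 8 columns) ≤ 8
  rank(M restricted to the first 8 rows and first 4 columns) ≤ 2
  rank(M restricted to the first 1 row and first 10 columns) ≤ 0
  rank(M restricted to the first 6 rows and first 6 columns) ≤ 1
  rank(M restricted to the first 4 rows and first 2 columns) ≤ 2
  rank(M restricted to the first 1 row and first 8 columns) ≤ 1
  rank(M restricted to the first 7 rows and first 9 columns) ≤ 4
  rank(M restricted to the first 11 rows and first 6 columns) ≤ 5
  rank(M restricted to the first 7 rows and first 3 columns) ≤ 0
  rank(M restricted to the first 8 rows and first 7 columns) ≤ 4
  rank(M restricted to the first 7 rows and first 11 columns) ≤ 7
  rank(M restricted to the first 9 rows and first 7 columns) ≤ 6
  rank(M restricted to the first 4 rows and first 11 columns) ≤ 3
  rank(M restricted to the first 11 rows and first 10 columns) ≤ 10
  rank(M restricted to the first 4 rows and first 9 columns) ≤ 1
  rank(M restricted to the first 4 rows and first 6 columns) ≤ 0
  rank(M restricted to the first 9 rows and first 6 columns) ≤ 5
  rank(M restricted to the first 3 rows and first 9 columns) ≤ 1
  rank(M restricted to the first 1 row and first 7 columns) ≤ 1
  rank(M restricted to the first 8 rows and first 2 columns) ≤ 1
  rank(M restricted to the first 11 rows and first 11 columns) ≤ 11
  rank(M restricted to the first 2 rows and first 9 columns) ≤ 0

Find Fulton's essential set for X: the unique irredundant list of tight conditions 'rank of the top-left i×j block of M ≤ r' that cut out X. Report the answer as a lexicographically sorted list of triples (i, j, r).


Reconstructing r_w from the 33 given conditions:

  0, 0, 0, 0, 0, 0, 0, 0, 0, 0, 1, 1
  0, 0, 0, 0, 0, 0, 0, 0, 0, 1, 2, 2
  0, 0, 0, 0, 0, 0, 1, 1, 1, 2, 3, 3
  0, 0, 0, 0, 0, 0, 1, 1, 1, 2, 3, 4
  0, 0, 0, 0, 1, 1, 2, 2, 2, 3, 4, 5
  0, 0, 0, 0, 1, 1, 2, 2, 3, 4, 5, 6
  0, 0, 0, 1, 2, 2, 3, 3, 4, 5, 6, 7
  1, 1, 1, 2, 3, 3, 4, 4, 5, 6, 7, 8
  1, 2, 2, 3, 4, 4, 5, 5, 6, 7, 8, 9
  1, 2, 3, 4, 5, 5, 6, 6, 7, 8, 9, 10
  1, 2, 3, 4, 5, 5, 6, 7, 8, 9, 10, 11
  1, 2, 3, 4, 5, 6, 7, 8, 9, 10, 11, 12

so w = (11, 10, 7, 12, 5, 9, 4, 1, 2, 3, 8, 6).

Fulton essential set (9 of the 47 Rothe cells):

[(1, 10, 0), (2, 9, 0), (4, 6, 0), (4, 9, 1), (6, 4, 0), (6, 6, 1), (6, 8, 2), (7, 3, 0), (11, 6, 5)]


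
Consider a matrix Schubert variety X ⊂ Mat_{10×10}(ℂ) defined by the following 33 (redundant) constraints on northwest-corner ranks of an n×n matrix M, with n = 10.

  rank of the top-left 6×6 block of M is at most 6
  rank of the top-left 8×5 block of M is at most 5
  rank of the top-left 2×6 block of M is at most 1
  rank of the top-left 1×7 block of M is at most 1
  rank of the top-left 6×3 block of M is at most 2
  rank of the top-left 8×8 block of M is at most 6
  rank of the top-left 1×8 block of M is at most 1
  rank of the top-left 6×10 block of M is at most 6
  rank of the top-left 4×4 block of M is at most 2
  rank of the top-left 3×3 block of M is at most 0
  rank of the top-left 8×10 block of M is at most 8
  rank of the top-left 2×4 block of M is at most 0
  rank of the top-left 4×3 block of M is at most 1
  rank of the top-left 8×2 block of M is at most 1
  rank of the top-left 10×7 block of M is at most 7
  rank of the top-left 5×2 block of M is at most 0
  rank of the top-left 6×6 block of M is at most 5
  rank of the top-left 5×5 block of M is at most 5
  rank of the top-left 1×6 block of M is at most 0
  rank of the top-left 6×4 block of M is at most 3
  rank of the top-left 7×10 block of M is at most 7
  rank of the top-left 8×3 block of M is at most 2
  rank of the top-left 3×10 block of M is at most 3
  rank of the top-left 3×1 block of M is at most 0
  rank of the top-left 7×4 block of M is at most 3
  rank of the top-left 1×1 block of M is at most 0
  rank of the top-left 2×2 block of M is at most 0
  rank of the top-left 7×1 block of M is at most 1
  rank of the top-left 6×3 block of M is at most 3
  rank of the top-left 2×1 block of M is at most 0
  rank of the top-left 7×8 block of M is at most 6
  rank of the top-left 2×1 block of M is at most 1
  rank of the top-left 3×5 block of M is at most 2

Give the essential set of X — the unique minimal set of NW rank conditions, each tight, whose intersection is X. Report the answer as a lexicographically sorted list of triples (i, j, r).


Recovering R(i,j) via the rank-extension bound from the 33 conditions:

  i=1: 0  0  0  0  0  0  1  1  1  1
  i=2: 0  0  0  0  1  1  2  2  2  2
  i=3: 0  0  0  1  2  2  3  3  3  3
  i=4: 0  0  1  2  3  3  4  4  4  4
  i=5: 0  0  1  2  3  4  5  5  5  5
  i=6: 1  1  2  3  4  5  6  6  6  6
  i=7: 1  1  2  3  4  5  6  6  7  7
  i=8: 1  1  2  3  4  5  6  6  7  8
  i=9: 1  2  3  4  5  6  7  7  8  9
  i=10: 1  2  3  4  5  6  7  8  9  10

reading off 1-entries of Δ²R: w = (7, 5, 4, 3, 6, 1, 9, 10, 2, 8).

Rothe diagram D(w) (21 cells), 6 SE-corners (essential conditions):

[(1, 6, 0), (2, 4, 0), (3, 3, 0), (5, 2, 0), (8, 2, 1), (8, 8, 6)]


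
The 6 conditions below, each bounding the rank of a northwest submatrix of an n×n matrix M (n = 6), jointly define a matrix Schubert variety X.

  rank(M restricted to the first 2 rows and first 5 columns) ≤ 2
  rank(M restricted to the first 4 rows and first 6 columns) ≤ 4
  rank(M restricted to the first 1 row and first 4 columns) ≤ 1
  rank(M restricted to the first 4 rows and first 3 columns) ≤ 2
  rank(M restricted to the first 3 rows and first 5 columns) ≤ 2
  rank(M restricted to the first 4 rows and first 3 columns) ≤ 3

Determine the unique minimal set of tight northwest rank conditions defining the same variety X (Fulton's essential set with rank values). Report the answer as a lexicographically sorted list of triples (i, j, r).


Propagating the 6 rank bounds to every northwest block:

  i=1: 1 | 1 | 1 | 1 | 1 | 1
  i=2: 1 | 2 | 2 | 2 | 2 | 2
  i=3: 1 | 2 | 2 | 2 | 2 | 3
  i=4: 1 | 2 | 2 | 3 | 3 | 4
  i=5: 1 | 2 | 3 | 4 | 4 | 5
  i=6: 1 | 2 | 3 | 4 | 5 | 6

so w = (1, 2, 6, 4, 3, 5).

Fulton essential set (2 of the 4 Rothe cells):

[(3, 5, 2), (4, 3, 2)]


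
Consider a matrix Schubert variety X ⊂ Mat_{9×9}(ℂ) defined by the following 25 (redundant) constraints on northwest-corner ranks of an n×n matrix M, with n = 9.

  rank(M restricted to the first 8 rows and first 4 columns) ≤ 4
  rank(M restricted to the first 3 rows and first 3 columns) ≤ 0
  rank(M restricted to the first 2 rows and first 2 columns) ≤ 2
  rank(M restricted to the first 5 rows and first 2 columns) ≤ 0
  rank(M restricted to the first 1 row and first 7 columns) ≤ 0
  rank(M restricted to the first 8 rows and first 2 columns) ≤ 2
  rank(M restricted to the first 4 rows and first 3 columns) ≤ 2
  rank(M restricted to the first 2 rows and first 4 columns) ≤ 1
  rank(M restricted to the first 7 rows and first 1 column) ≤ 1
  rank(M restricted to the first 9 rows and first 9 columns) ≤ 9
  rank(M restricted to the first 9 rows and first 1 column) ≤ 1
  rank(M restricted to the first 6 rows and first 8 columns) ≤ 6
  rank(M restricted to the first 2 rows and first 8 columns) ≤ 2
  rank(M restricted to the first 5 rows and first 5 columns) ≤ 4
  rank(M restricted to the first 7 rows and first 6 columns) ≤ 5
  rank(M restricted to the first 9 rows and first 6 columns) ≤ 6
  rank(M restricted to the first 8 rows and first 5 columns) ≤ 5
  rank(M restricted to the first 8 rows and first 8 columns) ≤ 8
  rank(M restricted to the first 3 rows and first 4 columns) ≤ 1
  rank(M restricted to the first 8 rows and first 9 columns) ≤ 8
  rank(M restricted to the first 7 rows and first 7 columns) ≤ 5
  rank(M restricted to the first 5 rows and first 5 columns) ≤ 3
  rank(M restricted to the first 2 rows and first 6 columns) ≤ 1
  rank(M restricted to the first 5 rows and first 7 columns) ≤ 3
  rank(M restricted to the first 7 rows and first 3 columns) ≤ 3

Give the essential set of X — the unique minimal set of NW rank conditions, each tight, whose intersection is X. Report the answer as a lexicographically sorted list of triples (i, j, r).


Rank table r_w(9×9) implied by the 25 constraints:

  i=1: 0  0  0  0  0  0  0  1  1
  i=2: 0  0  0  1  1  1  1  2  2
  i=3: 0  0  0  1  2  2  2  3  3
  i=4: 0  0  1  2  3  3  3  4  4
  i=5: 0  0  1  2  3  3  3  4  5
  i=6: 1  1  2  3  4  4  4  5  6
  i=7: 1  2  3  4  5  5  5  6  7
  i=8: 1  2  3  4  5  6  6  7  8
  i=9: 1  2  3  4  5  6  7  8  9

so w = (8, 4, 5, 3, 9, 1, 2, 6, 7).

4 SE-corners of the 19-cell Rothe diagram give Ess(w):

[(1, 7, 0), (3, 3, 0), (5, 2, 0), (5, 7, 3)]


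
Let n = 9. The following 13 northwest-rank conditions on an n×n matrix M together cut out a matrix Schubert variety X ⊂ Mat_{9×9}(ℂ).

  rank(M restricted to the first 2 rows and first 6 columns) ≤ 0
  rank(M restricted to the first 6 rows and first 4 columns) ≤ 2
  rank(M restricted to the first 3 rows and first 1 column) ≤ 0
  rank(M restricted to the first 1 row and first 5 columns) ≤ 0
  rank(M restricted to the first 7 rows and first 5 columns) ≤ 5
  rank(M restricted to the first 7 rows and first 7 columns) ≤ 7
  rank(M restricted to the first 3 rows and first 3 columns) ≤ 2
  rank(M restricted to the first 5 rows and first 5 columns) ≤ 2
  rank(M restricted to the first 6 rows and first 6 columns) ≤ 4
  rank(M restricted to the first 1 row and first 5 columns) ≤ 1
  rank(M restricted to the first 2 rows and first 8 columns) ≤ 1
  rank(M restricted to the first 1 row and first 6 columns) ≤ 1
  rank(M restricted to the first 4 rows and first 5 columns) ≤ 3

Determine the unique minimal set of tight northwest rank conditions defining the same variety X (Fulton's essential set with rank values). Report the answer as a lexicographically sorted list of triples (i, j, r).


Recovering R(i,j) via the rank-extension bound from the 13 conditions:

  0  0  0  0  0  0  1  1  1
  0  0  0  0  0  0  1  1  2
  0  1  1  1  1  1  2  2  3
  1  2  2  2  2  2  3  3  4
  1  2  2  2  2  3  4  4  5
  1  2  2  2  3  4  5  5  6
  1  2  3  3  4  5  6  6  7
  1  2  3  4  5  6  7  7  8
  1  2  3  4  5  6  7  8  9

giving w = (7, 9, 2, 1, 6, 5, 3, 4, 8) via Δ²R.

5 SE-corners of the 19-cell Rothe diagram give Ess(w):

[(2, 6, 0), (2, 8, 1), (3, 1, 0), (5, 5, 2), (6, 4, 2)]


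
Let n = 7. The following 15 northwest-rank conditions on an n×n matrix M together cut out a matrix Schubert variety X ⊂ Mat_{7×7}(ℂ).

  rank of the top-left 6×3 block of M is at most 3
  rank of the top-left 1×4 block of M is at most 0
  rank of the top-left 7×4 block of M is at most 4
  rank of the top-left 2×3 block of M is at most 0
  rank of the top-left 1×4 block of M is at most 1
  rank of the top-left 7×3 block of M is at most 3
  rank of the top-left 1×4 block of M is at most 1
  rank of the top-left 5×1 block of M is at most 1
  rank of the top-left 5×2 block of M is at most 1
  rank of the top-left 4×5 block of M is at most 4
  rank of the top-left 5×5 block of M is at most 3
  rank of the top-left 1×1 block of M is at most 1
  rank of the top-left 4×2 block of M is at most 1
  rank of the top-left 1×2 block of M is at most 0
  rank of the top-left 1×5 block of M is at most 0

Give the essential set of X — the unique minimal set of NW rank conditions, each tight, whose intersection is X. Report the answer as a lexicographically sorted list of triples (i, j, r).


Propagating the 15 rank bounds to every northwest block:

  row 1: 0 0 0 0 0 1 1
  row 2: 0 0 0 1 1 2 2
  row 3: 1 1 1 2 2 3 3
  row 4: 1 1 2 3 3 4 4
  row 5: 1 1 2 3 3 4 5
  row 6: 1 2 3 4 4 5 6
  row 7: 1 2 3 4 5 6 7

reading off 1-entries of Δ²R: w = (6, 4, 1, 3, 7, 2, 5).

Rothe diagram D(w) (11 cells), 4 SE-corners (essential conditions):

[(1, 5, 0), (2, 3, 0), (5, 2, 1), (5, 5, 3)]


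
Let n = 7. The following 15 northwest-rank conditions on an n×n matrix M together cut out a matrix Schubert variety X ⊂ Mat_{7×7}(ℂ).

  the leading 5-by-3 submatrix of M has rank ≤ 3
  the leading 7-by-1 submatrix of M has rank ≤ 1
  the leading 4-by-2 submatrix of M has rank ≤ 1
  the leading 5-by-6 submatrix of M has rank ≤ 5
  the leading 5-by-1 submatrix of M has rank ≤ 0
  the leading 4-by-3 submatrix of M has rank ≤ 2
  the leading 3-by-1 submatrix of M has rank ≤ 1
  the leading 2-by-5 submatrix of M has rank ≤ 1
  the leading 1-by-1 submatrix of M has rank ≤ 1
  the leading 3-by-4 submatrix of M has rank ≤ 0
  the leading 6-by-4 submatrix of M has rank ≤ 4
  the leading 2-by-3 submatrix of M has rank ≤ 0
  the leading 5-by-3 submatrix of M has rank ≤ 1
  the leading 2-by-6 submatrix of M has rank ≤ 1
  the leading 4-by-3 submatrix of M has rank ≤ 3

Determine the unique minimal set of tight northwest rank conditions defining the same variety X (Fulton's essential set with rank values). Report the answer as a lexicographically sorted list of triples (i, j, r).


Computing R[i][j] = min implied NW-rank bound (n=7, 15 conditions):

  R[1]: 0, 0, 0, 0, 1, 1, 1
  R[2]: 0, 0, 0, 0, 1, 1, 2
  R[3]: 0, 0, 0, 0, 1, 2, 3
  R[4]: 0, 1, 1, 1, 2, 3, 4
  R[5]: 0, 1, 1, 2, 3, 4, 5
  R[6]: 1, 2, 2, 3, 4, 5, 6
  R[7]: 1, 2, 3, 4, 5, 6, 7

second differences of R give the permutation w = (5, 7, 6, 2, 4, 1, 3).

Rothe diagram D(w) (16 cells), 4 SE-corners (essential conditions):

[(2, 6, 1), (3, 4, 0), (5, 1, 0), (5, 3, 1)]


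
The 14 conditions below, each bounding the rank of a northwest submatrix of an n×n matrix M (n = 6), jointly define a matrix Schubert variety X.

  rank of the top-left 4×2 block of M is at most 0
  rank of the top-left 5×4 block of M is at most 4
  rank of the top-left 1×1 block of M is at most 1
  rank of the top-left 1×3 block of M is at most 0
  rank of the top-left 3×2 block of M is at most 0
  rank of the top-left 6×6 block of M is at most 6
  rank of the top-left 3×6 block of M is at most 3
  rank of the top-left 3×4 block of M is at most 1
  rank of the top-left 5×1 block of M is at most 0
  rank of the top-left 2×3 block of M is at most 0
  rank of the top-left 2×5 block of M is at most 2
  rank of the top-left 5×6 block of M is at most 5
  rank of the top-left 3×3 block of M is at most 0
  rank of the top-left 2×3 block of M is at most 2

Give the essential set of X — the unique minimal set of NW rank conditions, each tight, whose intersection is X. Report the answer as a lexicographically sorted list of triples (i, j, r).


Computing R[i][j] = min implied NW-rank bound (n=6, 14 conditions):

  0 0 0 1 1 1
  0 0 0 1 2 2
  0 0 0 1 2 3
  0 0 1 2 3 4
  0 1 2 3 4 5
  1 2 3 4 5 6

the unique w with this rank table is (4, 5, 6, 3, 2, 1).

ℓ(w)=12; the 3 essential cells (i,j,r):

[(3, 3, 0), (4, 2, 0), (5, 1, 0)]


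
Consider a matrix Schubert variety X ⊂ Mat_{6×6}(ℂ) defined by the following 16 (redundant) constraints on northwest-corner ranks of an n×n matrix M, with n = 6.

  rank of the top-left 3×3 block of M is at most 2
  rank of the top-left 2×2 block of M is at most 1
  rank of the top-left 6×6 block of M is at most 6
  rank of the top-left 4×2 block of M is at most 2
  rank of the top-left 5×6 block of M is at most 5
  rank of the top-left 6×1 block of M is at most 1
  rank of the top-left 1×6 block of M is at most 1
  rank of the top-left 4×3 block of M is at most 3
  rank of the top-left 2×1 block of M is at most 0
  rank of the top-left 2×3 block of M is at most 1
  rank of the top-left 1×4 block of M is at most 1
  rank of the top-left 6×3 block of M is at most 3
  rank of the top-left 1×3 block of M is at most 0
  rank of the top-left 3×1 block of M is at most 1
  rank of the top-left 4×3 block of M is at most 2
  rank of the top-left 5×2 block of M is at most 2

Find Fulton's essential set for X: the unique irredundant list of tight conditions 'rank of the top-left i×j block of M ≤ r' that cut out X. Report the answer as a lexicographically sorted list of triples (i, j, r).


Computing R[i][j] = min implied NW-rank bound (n=6, 16 conditions):

  row 1: 0  0  0  1  1  1
  row 2: 0  1  1  2  2  2
  row 3: 1  2  2  3  3  3
  row 4: 1  2  2  3  4  4
  row 5: 1  2  3  4  5  5
  row 6: 1  2  3  4  5  6

second differences of R give the permutation w = (4, 2, 1, 5, 3, 6).

|D(w)|=5, |Ess(w)|=3:

[(1, 3, 0), (2, 1, 0), (4, 3, 2)]


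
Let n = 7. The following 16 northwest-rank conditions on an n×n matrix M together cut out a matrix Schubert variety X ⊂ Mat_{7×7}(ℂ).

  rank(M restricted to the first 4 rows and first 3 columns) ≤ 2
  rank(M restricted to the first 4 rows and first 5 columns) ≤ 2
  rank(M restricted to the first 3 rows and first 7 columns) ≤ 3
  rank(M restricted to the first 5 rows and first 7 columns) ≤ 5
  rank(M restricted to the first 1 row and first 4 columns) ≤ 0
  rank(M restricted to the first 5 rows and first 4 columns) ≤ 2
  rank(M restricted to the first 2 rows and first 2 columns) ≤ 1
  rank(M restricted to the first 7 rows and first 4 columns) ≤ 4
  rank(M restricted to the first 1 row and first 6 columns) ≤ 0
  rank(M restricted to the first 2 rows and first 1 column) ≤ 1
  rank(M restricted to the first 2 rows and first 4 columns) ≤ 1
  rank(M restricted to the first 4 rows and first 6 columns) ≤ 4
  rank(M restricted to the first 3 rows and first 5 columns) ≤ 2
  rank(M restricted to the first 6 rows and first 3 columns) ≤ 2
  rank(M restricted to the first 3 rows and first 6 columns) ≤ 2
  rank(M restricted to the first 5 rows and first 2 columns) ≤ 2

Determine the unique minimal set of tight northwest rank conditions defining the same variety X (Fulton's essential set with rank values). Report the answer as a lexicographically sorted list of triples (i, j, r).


Propagating the 16 rank bounds to every northwest block:

  R[1]: 0  0  0  0  0  0  1
  R[2]: 1  1  1  1  1  1  2
  R[3]: 1  2  2  2  2  2  3
  R[4]: 1  2  2  2  2  3  4
  R[5]: 1  2  2  2  3  4  5
  R[6]: 1  2  2  3  4  5  6
  R[7]: 1  2  3  4  5  6  7

reading off 1-entries of Δ²R: w = (7, 1, 2, 6, 5, 4, 3).

Rothe diagram D(w) (12 cells), 4 SE-corners (essential conditions):

[(1, 6, 0), (4, 5, 2), (5, 4, 2), (6, 3, 2)]


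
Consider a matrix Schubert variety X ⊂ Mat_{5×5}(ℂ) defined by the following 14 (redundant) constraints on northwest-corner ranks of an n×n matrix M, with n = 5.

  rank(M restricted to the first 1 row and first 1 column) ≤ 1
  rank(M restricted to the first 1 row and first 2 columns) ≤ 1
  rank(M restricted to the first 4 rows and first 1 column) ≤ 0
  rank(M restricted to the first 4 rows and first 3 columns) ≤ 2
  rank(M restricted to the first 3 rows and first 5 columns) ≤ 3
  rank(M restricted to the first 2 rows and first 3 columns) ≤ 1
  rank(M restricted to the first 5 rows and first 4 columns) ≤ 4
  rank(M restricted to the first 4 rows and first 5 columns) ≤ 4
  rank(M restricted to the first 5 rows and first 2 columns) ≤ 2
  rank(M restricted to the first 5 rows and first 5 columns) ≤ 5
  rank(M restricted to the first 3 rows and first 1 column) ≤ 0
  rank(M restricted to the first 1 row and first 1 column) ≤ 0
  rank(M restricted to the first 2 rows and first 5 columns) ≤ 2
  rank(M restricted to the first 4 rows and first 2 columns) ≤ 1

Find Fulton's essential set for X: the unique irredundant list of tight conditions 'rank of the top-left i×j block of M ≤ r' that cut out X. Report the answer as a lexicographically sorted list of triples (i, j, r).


Reconstructing r_w from the 14 given conditions:

  0, 1, 1, 1, 1
  0, 1, 1, 2, 2
  0, 1, 2, 3, 3
  0, 1, 2, 3, 4
  1, 2, 3, 4, 5

giving w = (2, 4, 3, 5, 1) via Δ²R.

|D(w)|=5, |Ess(w)|=2:

[(2, 3, 1), (4, 1, 0)]


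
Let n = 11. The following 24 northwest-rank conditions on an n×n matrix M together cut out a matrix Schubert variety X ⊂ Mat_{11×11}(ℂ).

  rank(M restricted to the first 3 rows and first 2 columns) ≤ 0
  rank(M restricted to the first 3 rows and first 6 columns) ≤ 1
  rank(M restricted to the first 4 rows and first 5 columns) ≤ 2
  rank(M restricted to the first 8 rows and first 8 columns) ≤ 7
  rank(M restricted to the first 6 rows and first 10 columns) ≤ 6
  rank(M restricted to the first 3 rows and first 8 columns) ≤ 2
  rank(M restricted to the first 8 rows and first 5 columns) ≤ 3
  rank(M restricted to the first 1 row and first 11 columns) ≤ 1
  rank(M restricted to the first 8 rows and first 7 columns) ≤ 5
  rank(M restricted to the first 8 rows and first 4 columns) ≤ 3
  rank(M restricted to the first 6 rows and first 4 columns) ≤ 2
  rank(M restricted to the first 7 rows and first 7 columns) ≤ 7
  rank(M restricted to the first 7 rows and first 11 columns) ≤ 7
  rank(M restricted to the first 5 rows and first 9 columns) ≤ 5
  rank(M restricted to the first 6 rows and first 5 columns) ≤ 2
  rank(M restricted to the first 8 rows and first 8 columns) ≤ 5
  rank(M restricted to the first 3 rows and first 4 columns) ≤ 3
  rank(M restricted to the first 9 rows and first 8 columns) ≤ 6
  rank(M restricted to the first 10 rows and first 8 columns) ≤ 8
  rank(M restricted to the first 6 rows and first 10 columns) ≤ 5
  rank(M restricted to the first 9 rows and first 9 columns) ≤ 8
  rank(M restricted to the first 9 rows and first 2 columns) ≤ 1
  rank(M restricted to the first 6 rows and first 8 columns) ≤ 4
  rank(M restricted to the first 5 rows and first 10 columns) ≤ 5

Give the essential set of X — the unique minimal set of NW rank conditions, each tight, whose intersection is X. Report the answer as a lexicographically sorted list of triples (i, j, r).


Propagating the 24 rank bounds to every northwest block:

  R[1]: 0 | 0 | 1 | 1 | 1 | 1 | 1 | 1 | 1 | 1 | 1
  R[2]: 0 | 0 | 1 | 1 | 1 | 1 | 2 | 2 | 2 | 2 | 2
  R[3]: 0 | 0 | 1 | 1 | 1 | 1 | 2 | 2 | 3 | 3 | 3
  R[4]: 1 | 1 | 2 | 2 | 2 | 2 | 3 | 3 | 4 | 4 | 4
  R[5]: 1 | 1 | 2 | 2 | 2 | 3 | 4 | 4 | 5 | 5 | 5
  R[6]: 1 | 1 | 2 | 2 | 2 | 3 | 4 | 4 | 5 | 5 | 6
  R[7]: 1 | 1 | 2 | 3 | 3 | 4 | 5 | 5 | 6 | 6 | 7
  R[8]: 1 | 1 | 2 | 3 | 3 | 4 | 5 | 5 | 6 | 7 | 8
  R[9]: 1 | 1 | 2 | 3 | 4 | 5 | 6 | 6 | 7 | 8 | 9
  R[10]: 1 | 2 | 3 | 4 | 5 | 6 | 7 | 7 | 8 | 9 | 10
  R[11]: 1 | 2 | 3 | 4 | 5 | 6 | 7 | 8 | 9 | 10 | 11

giving w = (3, 7, 9, 1, 6, 11, 4, 10, 5, 2, 8) via Δ²R.

D(w) has 26 cells with 9 SE-corners; essential set:

[(3, 2, 0), (3, 6, 1), (3, 8, 2), (6, 5, 2), (6, 8, 4), (6, 10, 5), (8, 5, 3), (8, 8, 5), (9, 2, 1)]


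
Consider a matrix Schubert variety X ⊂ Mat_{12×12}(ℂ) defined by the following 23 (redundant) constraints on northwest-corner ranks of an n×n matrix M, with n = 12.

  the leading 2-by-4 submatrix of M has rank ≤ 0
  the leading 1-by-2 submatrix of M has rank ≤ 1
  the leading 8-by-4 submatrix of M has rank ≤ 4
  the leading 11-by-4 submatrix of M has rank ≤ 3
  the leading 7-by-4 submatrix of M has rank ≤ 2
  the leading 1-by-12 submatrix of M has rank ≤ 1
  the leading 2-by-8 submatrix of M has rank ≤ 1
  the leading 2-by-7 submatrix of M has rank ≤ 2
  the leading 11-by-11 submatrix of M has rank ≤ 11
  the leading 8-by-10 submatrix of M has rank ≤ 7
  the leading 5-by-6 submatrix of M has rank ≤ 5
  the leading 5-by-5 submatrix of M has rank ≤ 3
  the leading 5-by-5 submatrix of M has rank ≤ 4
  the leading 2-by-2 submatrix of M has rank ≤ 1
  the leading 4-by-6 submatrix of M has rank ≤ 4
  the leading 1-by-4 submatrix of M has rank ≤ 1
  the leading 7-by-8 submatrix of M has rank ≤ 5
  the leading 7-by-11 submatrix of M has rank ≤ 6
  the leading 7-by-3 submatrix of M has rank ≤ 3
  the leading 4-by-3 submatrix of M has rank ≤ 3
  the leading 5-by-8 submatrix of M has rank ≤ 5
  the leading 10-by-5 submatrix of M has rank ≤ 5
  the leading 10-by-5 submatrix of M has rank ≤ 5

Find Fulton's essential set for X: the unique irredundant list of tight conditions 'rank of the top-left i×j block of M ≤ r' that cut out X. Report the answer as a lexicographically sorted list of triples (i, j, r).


Reconstructing r_w from the 23 given conditions:

  R[1]: 0 0 0 0 1 1 1 1 1 1 1 1
  R[2]: 0 0 0 0 1 1 1 1 2 2 2 2
  R[3]: 1 1 1 1 2 2 2 2 3 3 3 3
  R[4]: 1 2 2 2 3 3 3 3 4 4 4 4
  R[5]: 1 2 2 2 3 4 4 4 5 5 5 5
  R[6]: 1 2 2 2 3 4 5 5 6 6 6 6
  R[7]: 1 2 2 2 3 4 5 5 6 6 6 7
  R[8]: 1 2 3 3 4 5 6 6 7 7 7 8
  R[9]: 1 2 3 3 4 5 6 7 8 8 8 9
  R[10]: 1 2 3 3 4 5 6 7 8 9 9 10
  R[11]: 1 2 3 3 4 5 6 7 8 9 10 11
  R[12]: 1 2 3 4 5 6 7 8 9 10 11 12

hence w(1..12) = (5, 9, 1, 2, 6, 7, 12, 3, 8, 10, 11, 4).

6 SE-corners of the 23-cell Rothe diagram give Ess(w):

[(2, 4, 0), (2, 8, 1), (7, 4, 2), (7, 8, 5), (7, 11, 6), (11, 4, 3)]


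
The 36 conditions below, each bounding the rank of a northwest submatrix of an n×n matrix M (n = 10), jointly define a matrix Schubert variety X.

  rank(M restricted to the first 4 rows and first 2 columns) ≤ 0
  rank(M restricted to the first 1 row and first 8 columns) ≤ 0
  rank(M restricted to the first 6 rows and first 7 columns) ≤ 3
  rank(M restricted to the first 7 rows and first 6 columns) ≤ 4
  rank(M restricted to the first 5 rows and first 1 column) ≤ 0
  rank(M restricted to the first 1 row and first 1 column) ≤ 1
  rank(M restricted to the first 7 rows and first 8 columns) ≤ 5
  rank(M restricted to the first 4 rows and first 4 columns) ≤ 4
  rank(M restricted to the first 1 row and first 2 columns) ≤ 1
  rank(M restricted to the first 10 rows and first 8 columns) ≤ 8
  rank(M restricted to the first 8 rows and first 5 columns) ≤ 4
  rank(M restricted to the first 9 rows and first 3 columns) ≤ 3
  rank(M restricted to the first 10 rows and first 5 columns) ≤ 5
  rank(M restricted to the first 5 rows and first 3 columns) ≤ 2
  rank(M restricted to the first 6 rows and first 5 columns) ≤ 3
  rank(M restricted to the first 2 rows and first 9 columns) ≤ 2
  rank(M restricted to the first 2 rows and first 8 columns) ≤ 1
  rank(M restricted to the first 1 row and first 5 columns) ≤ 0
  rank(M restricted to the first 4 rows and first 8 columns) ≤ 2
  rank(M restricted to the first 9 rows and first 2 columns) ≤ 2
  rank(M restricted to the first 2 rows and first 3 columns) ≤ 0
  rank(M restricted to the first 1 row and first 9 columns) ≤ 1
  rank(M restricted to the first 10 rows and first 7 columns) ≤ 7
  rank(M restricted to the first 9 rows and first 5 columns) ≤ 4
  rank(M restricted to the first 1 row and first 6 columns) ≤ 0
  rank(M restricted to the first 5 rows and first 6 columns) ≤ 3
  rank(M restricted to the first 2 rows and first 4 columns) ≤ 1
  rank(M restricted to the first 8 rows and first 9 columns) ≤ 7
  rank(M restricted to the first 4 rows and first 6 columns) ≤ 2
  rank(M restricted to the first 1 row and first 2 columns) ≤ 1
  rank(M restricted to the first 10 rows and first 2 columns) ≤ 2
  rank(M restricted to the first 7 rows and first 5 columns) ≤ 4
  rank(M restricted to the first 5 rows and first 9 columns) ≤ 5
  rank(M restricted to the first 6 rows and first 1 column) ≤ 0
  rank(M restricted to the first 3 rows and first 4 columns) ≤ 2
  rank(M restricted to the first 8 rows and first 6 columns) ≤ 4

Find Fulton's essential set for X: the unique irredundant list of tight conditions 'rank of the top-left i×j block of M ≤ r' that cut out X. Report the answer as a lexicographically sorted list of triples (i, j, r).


Recovering R(i,j) via the rank-extension bound from the 36 conditions:

  R[1]: 0 0 0 0 0 0 0 0 1 1
  R[2]: 0 0 0 1 1 1 1 1 2 2
  R[3]: 0 0 1 2 2 2 2 2 3 3
  R[4]: 0 0 1 2 2 2 2 2 3 4
  R[5]: 0 1 2 3 3 3 3 3 4 5
  R[6]: 0 1 2 3 3 3 3 4 5 6
  R[7]: 1 2 3 4 4 4 4 5 6 7
  R[8]: 1 2 3 4 4 4 5 6 7 8
  R[9]: 1 2 3 4 4 5 6 7 8 9
  R[10]: 1 2 3 4 5 6 7 8 9 10

giving w = (9, 4, 3, 10, 2, 8, 1, 7, 6, 5) via Δ²R.

D(w) has 27 cells with 8 SE-corners; essential set:

[(1, 8, 0), (2, 3, 0), (4, 2, 0), (4, 8, 2), (6, 1, 0), (6, 7, 3), (8, 6, 4), (9, 5, 4)]


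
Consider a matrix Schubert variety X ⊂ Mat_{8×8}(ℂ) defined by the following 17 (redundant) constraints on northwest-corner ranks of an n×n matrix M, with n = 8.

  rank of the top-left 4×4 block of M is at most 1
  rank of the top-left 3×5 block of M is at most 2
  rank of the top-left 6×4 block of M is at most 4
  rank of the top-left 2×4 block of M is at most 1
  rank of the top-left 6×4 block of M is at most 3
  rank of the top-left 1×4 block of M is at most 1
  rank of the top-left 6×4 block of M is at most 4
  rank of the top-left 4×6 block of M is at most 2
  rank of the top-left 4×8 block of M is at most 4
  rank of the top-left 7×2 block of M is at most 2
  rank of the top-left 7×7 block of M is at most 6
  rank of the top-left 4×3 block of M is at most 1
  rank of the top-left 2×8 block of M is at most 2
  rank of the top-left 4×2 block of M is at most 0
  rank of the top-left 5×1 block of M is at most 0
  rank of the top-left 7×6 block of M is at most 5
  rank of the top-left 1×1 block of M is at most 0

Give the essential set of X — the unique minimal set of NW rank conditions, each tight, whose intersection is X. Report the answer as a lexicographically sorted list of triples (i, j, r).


Computing R[i][j] = min implied NW-rank bound (n=8, 17 conditions):

  row 1: 0 0 1 1 1 1 1 1
  row 2: 0 0 1 1 2 2 2 2
  row 3: 0 0 1 1 2 2 3 3
  row 4: 0 0 1 1 2 2 3 4
  row 5: 0 1 2 2 3 3 4 5
  row 6: 1 2 3 3 4 4 5 6
  row 7: 1 2 3 4 5 5 6 7
  row 8: 1 2 3 4 5 6 7 8

second differences of R give the permutation w = (3, 5, 7, 8, 2, 1, 4, 6).

Fulton essential set (4 of the 14 Rothe cells):

[(4, 2, 0), (4, 4, 1), (4, 6, 2), (5, 1, 0)]


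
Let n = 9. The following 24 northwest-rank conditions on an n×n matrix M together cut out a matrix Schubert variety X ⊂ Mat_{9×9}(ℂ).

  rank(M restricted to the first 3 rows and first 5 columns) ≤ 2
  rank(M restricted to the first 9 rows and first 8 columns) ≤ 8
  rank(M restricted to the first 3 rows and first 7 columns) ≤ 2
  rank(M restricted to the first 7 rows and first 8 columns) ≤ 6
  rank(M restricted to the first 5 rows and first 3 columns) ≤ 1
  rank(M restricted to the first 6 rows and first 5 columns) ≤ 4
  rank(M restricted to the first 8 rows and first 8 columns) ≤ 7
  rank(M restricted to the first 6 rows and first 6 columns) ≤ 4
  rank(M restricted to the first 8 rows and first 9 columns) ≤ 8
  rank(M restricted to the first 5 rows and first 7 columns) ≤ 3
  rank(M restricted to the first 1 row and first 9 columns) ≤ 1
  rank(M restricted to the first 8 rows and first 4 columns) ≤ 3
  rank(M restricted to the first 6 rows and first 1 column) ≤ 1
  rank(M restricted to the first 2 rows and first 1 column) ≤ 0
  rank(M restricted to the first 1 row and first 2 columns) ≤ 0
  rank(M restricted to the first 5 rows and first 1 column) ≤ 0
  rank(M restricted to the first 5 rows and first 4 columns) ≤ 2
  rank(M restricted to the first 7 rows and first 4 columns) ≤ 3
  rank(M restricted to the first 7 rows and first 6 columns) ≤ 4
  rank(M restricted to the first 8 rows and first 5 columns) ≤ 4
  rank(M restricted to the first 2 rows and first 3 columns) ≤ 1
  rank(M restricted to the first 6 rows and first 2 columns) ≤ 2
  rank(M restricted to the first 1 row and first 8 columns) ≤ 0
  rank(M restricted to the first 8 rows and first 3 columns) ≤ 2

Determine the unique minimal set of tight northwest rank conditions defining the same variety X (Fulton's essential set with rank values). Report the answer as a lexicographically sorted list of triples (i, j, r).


The tightest implied rank at each (i,j), from the 24 conditions:

  row 1: 0  0  0  0  0  0  0  0  1
  row 2: 0  1  1  1  1  1  1  1  2
  row 3: 0  1  1  2  2  2  2  2  3
  row 4: 0  1  1  2  3  3  3  3  4
  row 5: 0  1  1  2  3  3  3  4  5
  row 6: 1  2  2  3  4  4  4  5  6
  row 7: 1  2  2  3  4  4  5  6  7
  row 8: 1  2  2  3  4  5  6  7  8
  row 9: 1  2  3  4  5  6  7  8  9

giving w = (9, 2, 4, 5, 8, 1, 7, 6, 3) via Δ²R.

Rothe diagram D(w) (20 cells), 6 SE-corners (essential conditions):

[(1, 8, 0), (5, 1, 0), (5, 3, 1), (5, 7, 3), (7, 6, 4), (8, 3, 2)]


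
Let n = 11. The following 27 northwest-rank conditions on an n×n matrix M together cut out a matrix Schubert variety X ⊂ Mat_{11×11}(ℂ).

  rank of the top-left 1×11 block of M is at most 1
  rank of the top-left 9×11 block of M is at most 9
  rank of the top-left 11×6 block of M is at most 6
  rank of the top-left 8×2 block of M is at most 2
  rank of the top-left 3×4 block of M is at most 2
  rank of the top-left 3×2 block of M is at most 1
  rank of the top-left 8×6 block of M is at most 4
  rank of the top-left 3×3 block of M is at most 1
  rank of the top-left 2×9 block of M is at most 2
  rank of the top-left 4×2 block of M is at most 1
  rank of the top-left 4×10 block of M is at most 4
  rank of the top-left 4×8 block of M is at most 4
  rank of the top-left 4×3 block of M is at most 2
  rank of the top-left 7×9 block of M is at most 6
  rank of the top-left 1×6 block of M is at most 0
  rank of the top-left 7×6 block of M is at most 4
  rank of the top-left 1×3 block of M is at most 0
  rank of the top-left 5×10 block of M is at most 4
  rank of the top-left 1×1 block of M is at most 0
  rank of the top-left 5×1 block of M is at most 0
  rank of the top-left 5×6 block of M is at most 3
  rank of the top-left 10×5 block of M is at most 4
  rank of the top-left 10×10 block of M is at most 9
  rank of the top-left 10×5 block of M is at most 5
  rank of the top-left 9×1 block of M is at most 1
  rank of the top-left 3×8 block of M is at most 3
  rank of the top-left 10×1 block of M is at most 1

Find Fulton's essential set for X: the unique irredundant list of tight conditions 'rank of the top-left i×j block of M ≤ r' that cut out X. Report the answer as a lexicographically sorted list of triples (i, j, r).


Reconstructing r_w from the 27 given conditions:

  i=1: 0 | 0 | 0 | 0 | 0 | 0 | 1 | 1 | 1 | 1 | 1
  i=2: 0 | 1 | 1 | 1 | 1 | 1 | 2 | 2 | 2 | 2 | 2
  i=3: 0 | 1 | 1 | 2 | 2 | 2 | 3 | 3 | 3 | 3 | 3
  i=4: 0 | 1 | 2 | 3 | 3 | 3 | 4 | 4 | 4 | 4 | 4
  i=5: 0 | 1 | 2 | 3 | 3 | 3 | 4 | 4 | 4 | 4 | 5
  i=6: 1 | 2 | 3 | 4 | 4 | 4 | 5 | 5 | 5 | 5 | 6
  i=7: 1 | 2 | 3 | 4 | 4 | 4 | 5 | 6 | 6 | 6 | 7
  i=8: 1 | 2 | 3 | 4 | 4 | 4 | 5 | 6 | 7 | 7 | 8
  i=9: 1 | 2 | 3 | 4 | 4 | 5 | 6 | 7 | 8 | 8 | 9
  i=10: 1 | 2 | 3 | 4 | 4 | 5 | 6 | 7 | 8 | 9 | 10
  i=11: 1 | 2 | 3 | 4 | 5 | 6 | 7 | 8 | 9 | 10 | 11

reading off 1-entries of Δ²R: w = (7, 2, 4, 3, 11, 1, 8, 9, 6, 10, 5).

D(w) has 22 cells with 7 SE-corners; essential set:

[(1, 6, 0), (3, 3, 1), (5, 1, 0), (5, 6, 3), (5, 10, 4), (8, 6, 4), (10, 5, 4)]


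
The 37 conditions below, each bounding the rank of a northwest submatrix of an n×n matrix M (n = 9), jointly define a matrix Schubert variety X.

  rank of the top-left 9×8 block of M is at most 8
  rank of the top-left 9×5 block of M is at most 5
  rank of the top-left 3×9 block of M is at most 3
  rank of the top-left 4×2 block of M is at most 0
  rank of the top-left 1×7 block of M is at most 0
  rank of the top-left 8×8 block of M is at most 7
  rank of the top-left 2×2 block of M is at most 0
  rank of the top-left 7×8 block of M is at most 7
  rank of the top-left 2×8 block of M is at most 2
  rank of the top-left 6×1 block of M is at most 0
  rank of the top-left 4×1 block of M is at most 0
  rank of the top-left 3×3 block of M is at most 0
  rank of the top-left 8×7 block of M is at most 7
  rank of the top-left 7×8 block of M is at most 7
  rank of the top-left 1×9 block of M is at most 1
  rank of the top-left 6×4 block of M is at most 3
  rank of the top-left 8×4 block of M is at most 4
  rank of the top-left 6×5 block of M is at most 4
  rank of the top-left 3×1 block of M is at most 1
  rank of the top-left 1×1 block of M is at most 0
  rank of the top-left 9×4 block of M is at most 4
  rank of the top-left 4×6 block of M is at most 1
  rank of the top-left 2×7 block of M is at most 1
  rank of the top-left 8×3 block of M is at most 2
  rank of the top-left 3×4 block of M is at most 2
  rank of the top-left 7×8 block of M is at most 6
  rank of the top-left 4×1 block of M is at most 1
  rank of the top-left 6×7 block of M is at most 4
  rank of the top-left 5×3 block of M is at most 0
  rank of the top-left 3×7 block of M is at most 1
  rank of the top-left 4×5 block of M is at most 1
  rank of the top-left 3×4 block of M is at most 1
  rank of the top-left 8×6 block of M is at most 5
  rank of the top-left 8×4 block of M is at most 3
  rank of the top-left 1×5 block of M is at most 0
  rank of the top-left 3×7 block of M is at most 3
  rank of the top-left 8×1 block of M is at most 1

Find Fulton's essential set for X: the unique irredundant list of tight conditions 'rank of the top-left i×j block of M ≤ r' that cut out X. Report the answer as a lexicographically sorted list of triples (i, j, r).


The tightest implied rank at each (i,j), from the 37 conditions:

  row 1: 0 0 0 0 0 0 0 1 1
  row 2: 0 0 0 1 1 1 1 2 2
  row 3: 0 0 0 1 1 1 1 2 3
  row 4: 0 0 0 1 1 1 2 3 4
  row 5: 0 0 0 1 2 2 3 4 5
  row 6: 0 1 1 2 3 3 4 5 6
  row 7: 1 2 2 3 4 4 5 6 7
  row 8: 1 2 2 3 4 5 6 7 8
  row 9: 1 2 3 4 5 6 7 8 9

reading off 1-entries of Δ²R: w = (8, 4, 9, 7, 5, 2, 1, 6, 3).

6 SE-corners of the 26-cell Rothe diagram give Ess(w):

[(1, 7, 0), (3, 7, 1), (4, 6, 1), (5, 3, 0), (6, 1, 0), (8, 3, 2)]


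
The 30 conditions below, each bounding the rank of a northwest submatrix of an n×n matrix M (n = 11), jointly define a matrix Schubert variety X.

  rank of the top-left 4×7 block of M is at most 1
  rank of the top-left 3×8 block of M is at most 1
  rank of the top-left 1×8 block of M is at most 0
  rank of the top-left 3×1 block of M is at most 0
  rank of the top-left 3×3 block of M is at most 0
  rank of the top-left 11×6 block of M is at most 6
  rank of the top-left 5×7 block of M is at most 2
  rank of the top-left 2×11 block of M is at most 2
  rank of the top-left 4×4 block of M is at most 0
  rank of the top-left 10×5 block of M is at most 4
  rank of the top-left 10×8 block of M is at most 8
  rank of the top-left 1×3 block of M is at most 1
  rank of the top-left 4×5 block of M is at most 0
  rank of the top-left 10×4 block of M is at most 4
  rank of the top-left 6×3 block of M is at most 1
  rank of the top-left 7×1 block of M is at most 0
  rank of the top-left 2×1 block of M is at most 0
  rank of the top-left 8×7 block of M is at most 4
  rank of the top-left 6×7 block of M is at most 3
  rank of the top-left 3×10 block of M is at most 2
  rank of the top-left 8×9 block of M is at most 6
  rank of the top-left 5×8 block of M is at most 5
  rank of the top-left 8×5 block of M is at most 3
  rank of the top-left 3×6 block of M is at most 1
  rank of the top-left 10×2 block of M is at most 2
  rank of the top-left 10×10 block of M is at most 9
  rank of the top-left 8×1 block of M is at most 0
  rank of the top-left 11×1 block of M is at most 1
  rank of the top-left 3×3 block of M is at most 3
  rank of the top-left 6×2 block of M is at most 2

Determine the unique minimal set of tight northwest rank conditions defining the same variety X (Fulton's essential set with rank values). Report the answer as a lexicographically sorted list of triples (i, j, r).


Computing R[i][j] = min implied NW-rank bound (n=11, 30 conditions):

  row 1: 0, 0, 0, 0, 0, 0, 0, 0, 1, 1, 1
  row 2: 0, 0, 0, 0, 0, 1, 1, 1, 2, 2, 2
  row 3: 0, 0, 0, 0, 0, 1, 1, 1, 2, 2, 3
  row 4: 0, 0, 0, 0, 0, 1, 1, 2, 3, 3, 4
  row 5: 0, 1, 1, 1, 1, 2, 2, 3, 4, 4, 5
  row 6: 0, 1, 1, 2, 2, 3, 3, 4, 5, 5, 6
  row 7: 0, 1, 2, 3, 3, 4, 4, 5, 6, 6, 7
  row 8: 0, 1, 2, 3, 3, 4, 4, 5, 6, 7, 8
  row 9: 1, 2, 3, 4, 4, 5, 5, 6, 7, 8, 9
  row 10: 1, 2, 3, 4, 4, 5, 6, 7, 8, 9, 10
  row 11: 1, 2, 3, 4, 5, 6, 7, 8, 9, 10, 11

so w = (9, 6, 11, 8, 2, 4, 3, 10, 1, 7, 5).

ℓ(w)=35; the 10 essential cells (i,j,r):

[(1, 8, 0), (3, 8, 1), (3, 10, 2), (4, 5, 0), (4, 7, 1), (6, 3, 1), (8, 1, 0), (8, 5, 3), (8, 7, 4), (10, 5, 4)]
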